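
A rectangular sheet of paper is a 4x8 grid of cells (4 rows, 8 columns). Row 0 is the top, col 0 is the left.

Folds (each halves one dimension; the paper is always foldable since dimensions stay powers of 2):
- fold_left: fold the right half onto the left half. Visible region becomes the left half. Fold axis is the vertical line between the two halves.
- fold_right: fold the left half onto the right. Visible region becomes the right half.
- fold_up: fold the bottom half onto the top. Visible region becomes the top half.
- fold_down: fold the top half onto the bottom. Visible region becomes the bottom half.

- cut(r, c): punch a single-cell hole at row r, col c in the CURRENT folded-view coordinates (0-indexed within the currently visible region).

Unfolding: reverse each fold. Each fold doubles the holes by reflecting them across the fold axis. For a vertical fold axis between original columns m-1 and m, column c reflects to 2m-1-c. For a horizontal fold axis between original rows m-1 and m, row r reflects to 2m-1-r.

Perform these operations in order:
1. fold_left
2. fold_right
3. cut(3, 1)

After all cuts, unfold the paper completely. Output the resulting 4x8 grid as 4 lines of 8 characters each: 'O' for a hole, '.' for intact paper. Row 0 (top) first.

Answer: ........
........
........
O..OO..O

Derivation:
Op 1 fold_left: fold axis v@4; visible region now rows[0,4) x cols[0,4) = 4x4
Op 2 fold_right: fold axis v@2; visible region now rows[0,4) x cols[2,4) = 4x2
Op 3 cut(3, 1): punch at orig (3,3); cuts so far [(3, 3)]; region rows[0,4) x cols[2,4) = 4x2
Unfold 1 (reflect across v@2): 2 holes -> [(3, 0), (3, 3)]
Unfold 2 (reflect across v@4): 4 holes -> [(3, 0), (3, 3), (3, 4), (3, 7)]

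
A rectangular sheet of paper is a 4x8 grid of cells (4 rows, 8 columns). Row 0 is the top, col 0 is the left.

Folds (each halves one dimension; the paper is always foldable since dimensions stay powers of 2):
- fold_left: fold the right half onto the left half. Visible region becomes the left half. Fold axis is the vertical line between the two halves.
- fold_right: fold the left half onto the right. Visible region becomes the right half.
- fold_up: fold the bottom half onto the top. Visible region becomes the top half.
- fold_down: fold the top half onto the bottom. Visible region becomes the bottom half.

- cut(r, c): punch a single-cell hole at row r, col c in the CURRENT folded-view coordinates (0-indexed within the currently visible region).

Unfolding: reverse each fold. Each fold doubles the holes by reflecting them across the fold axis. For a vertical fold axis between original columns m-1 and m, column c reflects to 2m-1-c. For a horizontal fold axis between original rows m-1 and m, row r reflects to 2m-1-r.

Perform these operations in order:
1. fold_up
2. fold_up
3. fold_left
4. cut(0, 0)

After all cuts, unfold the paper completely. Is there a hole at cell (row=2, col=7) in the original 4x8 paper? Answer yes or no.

Op 1 fold_up: fold axis h@2; visible region now rows[0,2) x cols[0,8) = 2x8
Op 2 fold_up: fold axis h@1; visible region now rows[0,1) x cols[0,8) = 1x8
Op 3 fold_left: fold axis v@4; visible region now rows[0,1) x cols[0,4) = 1x4
Op 4 cut(0, 0): punch at orig (0,0); cuts so far [(0, 0)]; region rows[0,1) x cols[0,4) = 1x4
Unfold 1 (reflect across v@4): 2 holes -> [(0, 0), (0, 7)]
Unfold 2 (reflect across h@1): 4 holes -> [(0, 0), (0, 7), (1, 0), (1, 7)]
Unfold 3 (reflect across h@2): 8 holes -> [(0, 0), (0, 7), (1, 0), (1, 7), (2, 0), (2, 7), (3, 0), (3, 7)]
Holes: [(0, 0), (0, 7), (1, 0), (1, 7), (2, 0), (2, 7), (3, 0), (3, 7)]

Answer: yes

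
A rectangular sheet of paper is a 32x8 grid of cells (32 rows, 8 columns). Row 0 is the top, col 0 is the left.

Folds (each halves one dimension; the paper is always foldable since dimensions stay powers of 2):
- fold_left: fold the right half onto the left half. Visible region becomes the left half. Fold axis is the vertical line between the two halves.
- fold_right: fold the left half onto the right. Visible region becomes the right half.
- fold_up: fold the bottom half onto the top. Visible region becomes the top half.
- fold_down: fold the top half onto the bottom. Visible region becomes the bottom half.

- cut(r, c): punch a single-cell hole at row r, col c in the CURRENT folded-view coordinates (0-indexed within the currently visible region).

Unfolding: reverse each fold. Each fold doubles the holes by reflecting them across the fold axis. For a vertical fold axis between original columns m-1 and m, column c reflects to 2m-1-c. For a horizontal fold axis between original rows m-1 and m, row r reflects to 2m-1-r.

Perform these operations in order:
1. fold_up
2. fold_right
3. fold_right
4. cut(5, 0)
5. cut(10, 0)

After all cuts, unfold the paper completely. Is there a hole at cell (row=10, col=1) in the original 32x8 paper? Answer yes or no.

Answer: yes

Derivation:
Op 1 fold_up: fold axis h@16; visible region now rows[0,16) x cols[0,8) = 16x8
Op 2 fold_right: fold axis v@4; visible region now rows[0,16) x cols[4,8) = 16x4
Op 3 fold_right: fold axis v@6; visible region now rows[0,16) x cols[6,8) = 16x2
Op 4 cut(5, 0): punch at orig (5,6); cuts so far [(5, 6)]; region rows[0,16) x cols[6,8) = 16x2
Op 5 cut(10, 0): punch at orig (10,6); cuts so far [(5, 6), (10, 6)]; region rows[0,16) x cols[6,8) = 16x2
Unfold 1 (reflect across v@6): 4 holes -> [(5, 5), (5, 6), (10, 5), (10, 6)]
Unfold 2 (reflect across v@4): 8 holes -> [(5, 1), (5, 2), (5, 5), (5, 6), (10, 1), (10, 2), (10, 5), (10, 6)]
Unfold 3 (reflect across h@16): 16 holes -> [(5, 1), (5, 2), (5, 5), (5, 6), (10, 1), (10, 2), (10, 5), (10, 6), (21, 1), (21, 2), (21, 5), (21, 6), (26, 1), (26, 2), (26, 5), (26, 6)]
Holes: [(5, 1), (5, 2), (5, 5), (5, 6), (10, 1), (10, 2), (10, 5), (10, 6), (21, 1), (21, 2), (21, 5), (21, 6), (26, 1), (26, 2), (26, 5), (26, 6)]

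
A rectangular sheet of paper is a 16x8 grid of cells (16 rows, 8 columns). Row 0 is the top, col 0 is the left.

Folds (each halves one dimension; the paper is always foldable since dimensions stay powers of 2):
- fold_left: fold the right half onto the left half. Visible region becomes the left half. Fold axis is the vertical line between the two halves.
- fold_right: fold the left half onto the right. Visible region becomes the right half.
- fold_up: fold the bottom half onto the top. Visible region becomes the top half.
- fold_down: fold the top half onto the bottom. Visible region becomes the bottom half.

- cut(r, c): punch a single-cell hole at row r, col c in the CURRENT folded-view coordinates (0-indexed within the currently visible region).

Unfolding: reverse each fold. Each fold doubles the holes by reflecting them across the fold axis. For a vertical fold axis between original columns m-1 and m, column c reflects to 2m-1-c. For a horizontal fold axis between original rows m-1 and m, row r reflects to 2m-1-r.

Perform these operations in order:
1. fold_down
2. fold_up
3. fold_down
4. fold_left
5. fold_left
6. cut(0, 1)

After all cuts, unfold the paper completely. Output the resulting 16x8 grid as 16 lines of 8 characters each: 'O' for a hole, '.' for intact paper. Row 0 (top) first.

Op 1 fold_down: fold axis h@8; visible region now rows[8,16) x cols[0,8) = 8x8
Op 2 fold_up: fold axis h@12; visible region now rows[8,12) x cols[0,8) = 4x8
Op 3 fold_down: fold axis h@10; visible region now rows[10,12) x cols[0,8) = 2x8
Op 4 fold_left: fold axis v@4; visible region now rows[10,12) x cols[0,4) = 2x4
Op 5 fold_left: fold axis v@2; visible region now rows[10,12) x cols[0,2) = 2x2
Op 6 cut(0, 1): punch at orig (10,1); cuts so far [(10, 1)]; region rows[10,12) x cols[0,2) = 2x2
Unfold 1 (reflect across v@2): 2 holes -> [(10, 1), (10, 2)]
Unfold 2 (reflect across v@4): 4 holes -> [(10, 1), (10, 2), (10, 5), (10, 6)]
Unfold 3 (reflect across h@10): 8 holes -> [(9, 1), (9, 2), (9, 5), (9, 6), (10, 1), (10, 2), (10, 5), (10, 6)]
Unfold 4 (reflect across h@12): 16 holes -> [(9, 1), (9, 2), (9, 5), (9, 6), (10, 1), (10, 2), (10, 5), (10, 6), (13, 1), (13, 2), (13, 5), (13, 6), (14, 1), (14, 2), (14, 5), (14, 6)]
Unfold 5 (reflect across h@8): 32 holes -> [(1, 1), (1, 2), (1, 5), (1, 6), (2, 1), (2, 2), (2, 5), (2, 6), (5, 1), (5, 2), (5, 5), (5, 6), (6, 1), (6, 2), (6, 5), (6, 6), (9, 1), (9, 2), (9, 5), (9, 6), (10, 1), (10, 2), (10, 5), (10, 6), (13, 1), (13, 2), (13, 5), (13, 6), (14, 1), (14, 2), (14, 5), (14, 6)]

Answer: ........
.OO..OO.
.OO..OO.
........
........
.OO..OO.
.OO..OO.
........
........
.OO..OO.
.OO..OO.
........
........
.OO..OO.
.OO..OO.
........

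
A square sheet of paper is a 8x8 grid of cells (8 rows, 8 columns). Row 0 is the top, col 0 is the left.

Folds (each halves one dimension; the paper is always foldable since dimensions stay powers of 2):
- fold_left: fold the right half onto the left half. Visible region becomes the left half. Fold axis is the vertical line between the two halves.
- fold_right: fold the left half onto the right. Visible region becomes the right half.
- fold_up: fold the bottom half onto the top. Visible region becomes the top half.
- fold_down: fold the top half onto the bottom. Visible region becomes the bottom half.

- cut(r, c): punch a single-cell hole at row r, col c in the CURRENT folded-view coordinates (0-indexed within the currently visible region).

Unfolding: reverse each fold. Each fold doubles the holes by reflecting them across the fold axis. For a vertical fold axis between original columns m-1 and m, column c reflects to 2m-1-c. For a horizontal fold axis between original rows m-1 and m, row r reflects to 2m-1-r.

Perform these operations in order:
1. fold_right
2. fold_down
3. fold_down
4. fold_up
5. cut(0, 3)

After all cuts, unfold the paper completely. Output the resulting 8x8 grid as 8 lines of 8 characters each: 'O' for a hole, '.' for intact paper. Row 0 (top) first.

Op 1 fold_right: fold axis v@4; visible region now rows[0,8) x cols[4,8) = 8x4
Op 2 fold_down: fold axis h@4; visible region now rows[4,8) x cols[4,8) = 4x4
Op 3 fold_down: fold axis h@6; visible region now rows[6,8) x cols[4,8) = 2x4
Op 4 fold_up: fold axis h@7; visible region now rows[6,7) x cols[4,8) = 1x4
Op 5 cut(0, 3): punch at orig (6,7); cuts so far [(6, 7)]; region rows[6,7) x cols[4,8) = 1x4
Unfold 1 (reflect across h@7): 2 holes -> [(6, 7), (7, 7)]
Unfold 2 (reflect across h@6): 4 holes -> [(4, 7), (5, 7), (6, 7), (7, 7)]
Unfold 3 (reflect across h@4): 8 holes -> [(0, 7), (1, 7), (2, 7), (3, 7), (4, 7), (5, 7), (6, 7), (7, 7)]
Unfold 4 (reflect across v@4): 16 holes -> [(0, 0), (0, 7), (1, 0), (1, 7), (2, 0), (2, 7), (3, 0), (3, 7), (4, 0), (4, 7), (5, 0), (5, 7), (6, 0), (6, 7), (7, 0), (7, 7)]

Answer: O......O
O......O
O......O
O......O
O......O
O......O
O......O
O......O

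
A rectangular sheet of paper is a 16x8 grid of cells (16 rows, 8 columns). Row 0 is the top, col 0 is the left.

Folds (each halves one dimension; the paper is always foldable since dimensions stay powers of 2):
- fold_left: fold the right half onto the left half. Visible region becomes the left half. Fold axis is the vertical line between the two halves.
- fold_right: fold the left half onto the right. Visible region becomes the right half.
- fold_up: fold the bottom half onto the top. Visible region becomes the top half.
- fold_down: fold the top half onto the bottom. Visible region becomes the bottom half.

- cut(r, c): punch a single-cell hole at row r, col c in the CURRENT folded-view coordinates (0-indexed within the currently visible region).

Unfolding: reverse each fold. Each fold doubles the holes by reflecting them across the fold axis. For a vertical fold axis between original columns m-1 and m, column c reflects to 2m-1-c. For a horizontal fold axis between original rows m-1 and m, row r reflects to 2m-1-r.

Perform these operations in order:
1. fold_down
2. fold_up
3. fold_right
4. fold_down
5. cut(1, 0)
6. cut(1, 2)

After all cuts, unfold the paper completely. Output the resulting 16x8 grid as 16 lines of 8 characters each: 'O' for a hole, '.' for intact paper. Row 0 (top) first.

Op 1 fold_down: fold axis h@8; visible region now rows[8,16) x cols[0,8) = 8x8
Op 2 fold_up: fold axis h@12; visible region now rows[8,12) x cols[0,8) = 4x8
Op 3 fold_right: fold axis v@4; visible region now rows[8,12) x cols[4,8) = 4x4
Op 4 fold_down: fold axis h@10; visible region now rows[10,12) x cols[4,8) = 2x4
Op 5 cut(1, 0): punch at orig (11,4); cuts so far [(11, 4)]; region rows[10,12) x cols[4,8) = 2x4
Op 6 cut(1, 2): punch at orig (11,6); cuts so far [(11, 4), (11, 6)]; region rows[10,12) x cols[4,8) = 2x4
Unfold 1 (reflect across h@10): 4 holes -> [(8, 4), (8, 6), (11, 4), (11, 6)]
Unfold 2 (reflect across v@4): 8 holes -> [(8, 1), (8, 3), (8, 4), (8, 6), (11, 1), (11, 3), (11, 4), (11, 6)]
Unfold 3 (reflect across h@12): 16 holes -> [(8, 1), (8, 3), (8, 4), (8, 6), (11, 1), (11, 3), (11, 4), (11, 6), (12, 1), (12, 3), (12, 4), (12, 6), (15, 1), (15, 3), (15, 4), (15, 6)]
Unfold 4 (reflect across h@8): 32 holes -> [(0, 1), (0, 3), (0, 4), (0, 6), (3, 1), (3, 3), (3, 4), (3, 6), (4, 1), (4, 3), (4, 4), (4, 6), (7, 1), (7, 3), (7, 4), (7, 6), (8, 1), (8, 3), (8, 4), (8, 6), (11, 1), (11, 3), (11, 4), (11, 6), (12, 1), (12, 3), (12, 4), (12, 6), (15, 1), (15, 3), (15, 4), (15, 6)]

Answer: .O.OO.O.
........
........
.O.OO.O.
.O.OO.O.
........
........
.O.OO.O.
.O.OO.O.
........
........
.O.OO.O.
.O.OO.O.
........
........
.O.OO.O.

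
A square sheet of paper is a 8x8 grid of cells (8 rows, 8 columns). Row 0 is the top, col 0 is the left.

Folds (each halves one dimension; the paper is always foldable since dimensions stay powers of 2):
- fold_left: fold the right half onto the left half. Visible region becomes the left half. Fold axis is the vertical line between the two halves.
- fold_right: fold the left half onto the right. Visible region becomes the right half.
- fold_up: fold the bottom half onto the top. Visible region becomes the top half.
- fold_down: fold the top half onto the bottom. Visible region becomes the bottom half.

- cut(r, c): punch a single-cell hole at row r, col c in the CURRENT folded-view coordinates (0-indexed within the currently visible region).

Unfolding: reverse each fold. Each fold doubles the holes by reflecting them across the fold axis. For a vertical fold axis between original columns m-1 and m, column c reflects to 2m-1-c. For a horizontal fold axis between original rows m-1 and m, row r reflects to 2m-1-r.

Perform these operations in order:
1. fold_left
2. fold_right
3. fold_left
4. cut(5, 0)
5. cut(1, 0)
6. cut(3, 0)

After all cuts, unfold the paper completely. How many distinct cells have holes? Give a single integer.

Op 1 fold_left: fold axis v@4; visible region now rows[0,8) x cols[0,4) = 8x4
Op 2 fold_right: fold axis v@2; visible region now rows[0,8) x cols[2,4) = 8x2
Op 3 fold_left: fold axis v@3; visible region now rows[0,8) x cols[2,3) = 8x1
Op 4 cut(5, 0): punch at orig (5,2); cuts so far [(5, 2)]; region rows[0,8) x cols[2,3) = 8x1
Op 5 cut(1, 0): punch at orig (1,2); cuts so far [(1, 2), (5, 2)]; region rows[0,8) x cols[2,3) = 8x1
Op 6 cut(3, 0): punch at orig (3,2); cuts so far [(1, 2), (3, 2), (5, 2)]; region rows[0,8) x cols[2,3) = 8x1
Unfold 1 (reflect across v@3): 6 holes -> [(1, 2), (1, 3), (3, 2), (3, 3), (5, 2), (5, 3)]
Unfold 2 (reflect across v@2): 12 holes -> [(1, 0), (1, 1), (1, 2), (1, 3), (3, 0), (3, 1), (3, 2), (3, 3), (5, 0), (5, 1), (5, 2), (5, 3)]
Unfold 3 (reflect across v@4): 24 holes -> [(1, 0), (1, 1), (1, 2), (1, 3), (1, 4), (1, 5), (1, 6), (1, 7), (3, 0), (3, 1), (3, 2), (3, 3), (3, 4), (3, 5), (3, 6), (3, 7), (5, 0), (5, 1), (5, 2), (5, 3), (5, 4), (5, 5), (5, 6), (5, 7)]

Answer: 24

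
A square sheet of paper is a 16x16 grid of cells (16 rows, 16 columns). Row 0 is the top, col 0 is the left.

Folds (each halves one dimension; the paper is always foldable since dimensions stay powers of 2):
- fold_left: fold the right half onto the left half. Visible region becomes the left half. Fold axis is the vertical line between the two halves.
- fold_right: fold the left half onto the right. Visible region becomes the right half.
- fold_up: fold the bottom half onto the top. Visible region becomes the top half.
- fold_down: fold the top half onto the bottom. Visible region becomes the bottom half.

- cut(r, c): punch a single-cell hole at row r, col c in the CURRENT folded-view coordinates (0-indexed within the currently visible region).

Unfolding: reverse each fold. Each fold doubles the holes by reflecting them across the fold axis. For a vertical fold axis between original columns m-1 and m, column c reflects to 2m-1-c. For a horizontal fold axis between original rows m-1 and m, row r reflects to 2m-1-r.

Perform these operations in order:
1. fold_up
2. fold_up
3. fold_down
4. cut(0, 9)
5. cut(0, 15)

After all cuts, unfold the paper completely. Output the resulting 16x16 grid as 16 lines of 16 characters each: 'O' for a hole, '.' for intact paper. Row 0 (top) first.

Answer: ................
.........O.....O
.........O.....O
................
................
.........O.....O
.........O.....O
................
................
.........O.....O
.........O.....O
................
................
.........O.....O
.........O.....O
................

Derivation:
Op 1 fold_up: fold axis h@8; visible region now rows[0,8) x cols[0,16) = 8x16
Op 2 fold_up: fold axis h@4; visible region now rows[0,4) x cols[0,16) = 4x16
Op 3 fold_down: fold axis h@2; visible region now rows[2,4) x cols[0,16) = 2x16
Op 4 cut(0, 9): punch at orig (2,9); cuts so far [(2, 9)]; region rows[2,4) x cols[0,16) = 2x16
Op 5 cut(0, 15): punch at orig (2,15); cuts so far [(2, 9), (2, 15)]; region rows[2,4) x cols[0,16) = 2x16
Unfold 1 (reflect across h@2): 4 holes -> [(1, 9), (1, 15), (2, 9), (2, 15)]
Unfold 2 (reflect across h@4): 8 holes -> [(1, 9), (1, 15), (2, 9), (2, 15), (5, 9), (5, 15), (6, 9), (6, 15)]
Unfold 3 (reflect across h@8): 16 holes -> [(1, 9), (1, 15), (2, 9), (2, 15), (5, 9), (5, 15), (6, 9), (6, 15), (9, 9), (9, 15), (10, 9), (10, 15), (13, 9), (13, 15), (14, 9), (14, 15)]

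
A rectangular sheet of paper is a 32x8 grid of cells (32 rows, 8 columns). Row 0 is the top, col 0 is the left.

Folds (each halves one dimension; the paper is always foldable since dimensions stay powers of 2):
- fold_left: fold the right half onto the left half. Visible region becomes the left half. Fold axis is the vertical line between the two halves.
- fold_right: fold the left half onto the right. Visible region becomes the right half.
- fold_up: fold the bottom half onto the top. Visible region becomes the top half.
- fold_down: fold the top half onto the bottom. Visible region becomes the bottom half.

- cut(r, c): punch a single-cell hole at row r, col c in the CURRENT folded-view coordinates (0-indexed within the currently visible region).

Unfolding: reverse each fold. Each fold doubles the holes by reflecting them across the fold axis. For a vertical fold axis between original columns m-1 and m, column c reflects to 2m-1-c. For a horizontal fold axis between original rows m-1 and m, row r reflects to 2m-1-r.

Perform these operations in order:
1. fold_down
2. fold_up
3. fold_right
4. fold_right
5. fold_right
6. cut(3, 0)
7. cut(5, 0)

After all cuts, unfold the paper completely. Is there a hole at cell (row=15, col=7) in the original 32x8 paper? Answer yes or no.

Op 1 fold_down: fold axis h@16; visible region now rows[16,32) x cols[0,8) = 16x8
Op 2 fold_up: fold axis h@24; visible region now rows[16,24) x cols[0,8) = 8x8
Op 3 fold_right: fold axis v@4; visible region now rows[16,24) x cols[4,8) = 8x4
Op 4 fold_right: fold axis v@6; visible region now rows[16,24) x cols[6,8) = 8x2
Op 5 fold_right: fold axis v@7; visible region now rows[16,24) x cols[7,8) = 8x1
Op 6 cut(3, 0): punch at orig (19,7); cuts so far [(19, 7)]; region rows[16,24) x cols[7,8) = 8x1
Op 7 cut(5, 0): punch at orig (21,7); cuts so far [(19, 7), (21, 7)]; region rows[16,24) x cols[7,8) = 8x1
Unfold 1 (reflect across v@7): 4 holes -> [(19, 6), (19, 7), (21, 6), (21, 7)]
Unfold 2 (reflect across v@6): 8 holes -> [(19, 4), (19, 5), (19, 6), (19, 7), (21, 4), (21, 5), (21, 6), (21, 7)]
Unfold 3 (reflect across v@4): 16 holes -> [(19, 0), (19, 1), (19, 2), (19, 3), (19, 4), (19, 5), (19, 6), (19, 7), (21, 0), (21, 1), (21, 2), (21, 3), (21, 4), (21, 5), (21, 6), (21, 7)]
Unfold 4 (reflect across h@24): 32 holes -> [(19, 0), (19, 1), (19, 2), (19, 3), (19, 4), (19, 5), (19, 6), (19, 7), (21, 0), (21, 1), (21, 2), (21, 3), (21, 4), (21, 5), (21, 6), (21, 7), (26, 0), (26, 1), (26, 2), (26, 3), (26, 4), (26, 5), (26, 6), (26, 7), (28, 0), (28, 1), (28, 2), (28, 3), (28, 4), (28, 5), (28, 6), (28, 7)]
Unfold 5 (reflect across h@16): 64 holes -> [(3, 0), (3, 1), (3, 2), (3, 3), (3, 4), (3, 5), (3, 6), (3, 7), (5, 0), (5, 1), (5, 2), (5, 3), (5, 4), (5, 5), (5, 6), (5, 7), (10, 0), (10, 1), (10, 2), (10, 3), (10, 4), (10, 5), (10, 6), (10, 7), (12, 0), (12, 1), (12, 2), (12, 3), (12, 4), (12, 5), (12, 6), (12, 7), (19, 0), (19, 1), (19, 2), (19, 3), (19, 4), (19, 5), (19, 6), (19, 7), (21, 0), (21, 1), (21, 2), (21, 3), (21, 4), (21, 5), (21, 6), (21, 7), (26, 0), (26, 1), (26, 2), (26, 3), (26, 4), (26, 5), (26, 6), (26, 7), (28, 0), (28, 1), (28, 2), (28, 3), (28, 4), (28, 5), (28, 6), (28, 7)]
Holes: [(3, 0), (3, 1), (3, 2), (3, 3), (3, 4), (3, 5), (3, 6), (3, 7), (5, 0), (5, 1), (5, 2), (5, 3), (5, 4), (5, 5), (5, 6), (5, 7), (10, 0), (10, 1), (10, 2), (10, 3), (10, 4), (10, 5), (10, 6), (10, 7), (12, 0), (12, 1), (12, 2), (12, 3), (12, 4), (12, 5), (12, 6), (12, 7), (19, 0), (19, 1), (19, 2), (19, 3), (19, 4), (19, 5), (19, 6), (19, 7), (21, 0), (21, 1), (21, 2), (21, 3), (21, 4), (21, 5), (21, 6), (21, 7), (26, 0), (26, 1), (26, 2), (26, 3), (26, 4), (26, 5), (26, 6), (26, 7), (28, 0), (28, 1), (28, 2), (28, 3), (28, 4), (28, 5), (28, 6), (28, 7)]

Answer: no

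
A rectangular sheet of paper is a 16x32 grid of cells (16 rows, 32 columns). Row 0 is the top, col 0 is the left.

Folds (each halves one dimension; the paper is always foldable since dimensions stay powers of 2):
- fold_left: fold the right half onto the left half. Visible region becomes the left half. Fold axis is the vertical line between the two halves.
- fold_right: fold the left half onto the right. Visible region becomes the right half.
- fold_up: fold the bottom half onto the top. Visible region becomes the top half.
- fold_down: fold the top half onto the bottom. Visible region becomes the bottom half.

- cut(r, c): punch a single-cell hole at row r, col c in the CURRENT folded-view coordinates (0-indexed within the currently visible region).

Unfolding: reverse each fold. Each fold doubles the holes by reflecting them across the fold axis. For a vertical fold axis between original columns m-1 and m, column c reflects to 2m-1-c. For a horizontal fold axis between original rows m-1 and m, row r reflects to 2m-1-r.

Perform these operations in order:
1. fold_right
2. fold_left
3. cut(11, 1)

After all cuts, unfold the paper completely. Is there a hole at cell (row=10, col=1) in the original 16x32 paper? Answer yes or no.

Answer: no

Derivation:
Op 1 fold_right: fold axis v@16; visible region now rows[0,16) x cols[16,32) = 16x16
Op 2 fold_left: fold axis v@24; visible region now rows[0,16) x cols[16,24) = 16x8
Op 3 cut(11, 1): punch at orig (11,17); cuts so far [(11, 17)]; region rows[0,16) x cols[16,24) = 16x8
Unfold 1 (reflect across v@24): 2 holes -> [(11, 17), (11, 30)]
Unfold 2 (reflect across v@16): 4 holes -> [(11, 1), (11, 14), (11, 17), (11, 30)]
Holes: [(11, 1), (11, 14), (11, 17), (11, 30)]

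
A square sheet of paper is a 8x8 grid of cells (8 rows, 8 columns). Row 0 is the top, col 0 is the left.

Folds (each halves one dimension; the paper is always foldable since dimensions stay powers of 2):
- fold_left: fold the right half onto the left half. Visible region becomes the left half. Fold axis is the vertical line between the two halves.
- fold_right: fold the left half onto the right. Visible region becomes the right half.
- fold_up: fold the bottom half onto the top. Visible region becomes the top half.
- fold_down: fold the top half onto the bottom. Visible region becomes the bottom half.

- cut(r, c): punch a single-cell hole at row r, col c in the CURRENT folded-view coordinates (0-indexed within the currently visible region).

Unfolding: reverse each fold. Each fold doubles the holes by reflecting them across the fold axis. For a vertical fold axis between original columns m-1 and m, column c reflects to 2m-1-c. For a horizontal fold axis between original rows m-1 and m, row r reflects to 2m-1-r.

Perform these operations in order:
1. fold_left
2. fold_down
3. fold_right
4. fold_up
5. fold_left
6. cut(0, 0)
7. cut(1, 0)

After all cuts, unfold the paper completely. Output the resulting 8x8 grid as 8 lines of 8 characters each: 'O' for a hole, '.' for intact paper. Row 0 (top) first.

Answer: OOOOOOOO
OOOOOOOO
OOOOOOOO
OOOOOOOO
OOOOOOOO
OOOOOOOO
OOOOOOOO
OOOOOOOO

Derivation:
Op 1 fold_left: fold axis v@4; visible region now rows[0,8) x cols[0,4) = 8x4
Op 2 fold_down: fold axis h@4; visible region now rows[4,8) x cols[0,4) = 4x4
Op 3 fold_right: fold axis v@2; visible region now rows[4,8) x cols[2,4) = 4x2
Op 4 fold_up: fold axis h@6; visible region now rows[4,6) x cols[2,4) = 2x2
Op 5 fold_left: fold axis v@3; visible region now rows[4,6) x cols[2,3) = 2x1
Op 6 cut(0, 0): punch at orig (4,2); cuts so far [(4, 2)]; region rows[4,6) x cols[2,3) = 2x1
Op 7 cut(1, 0): punch at orig (5,2); cuts so far [(4, 2), (5, 2)]; region rows[4,6) x cols[2,3) = 2x1
Unfold 1 (reflect across v@3): 4 holes -> [(4, 2), (4, 3), (5, 2), (5, 3)]
Unfold 2 (reflect across h@6): 8 holes -> [(4, 2), (4, 3), (5, 2), (5, 3), (6, 2), (6, 3), (7, 2), (7, 3)]
Unfold 3 (reflect across v@2): 16 holes -> [(4, 0), (4, 1), (4, 2), (4, 3), (5, 0), (5, 1), (5, 2), (5, 3), (6, 0), (6, 1), (6, 2), (6, 3), (7, 0), (7, 1), (7, 2), (7, 3)]
Unfold 4 (reflect across h@4): 32 holes -> [(0, 0), (0, 1), (0, 2), (0, 3), (1, 0), (1, 1), (1, 2), (1, 3), (2, 0), (2, 1), (2, 2), (2, 3), (3, 0), (3, 1), (3, 2), (3, 3), (4, 0), (4, 1), (4, 2), (4, 3), (5, 0), (5, 1), (5, 2), (5, 3), (6, 0), (6, 1), (6, 2), (6, 3), (7, 0), (7, 1), (7, 2), (7, 3)]
Unfold 5 (reflect across v@4): 64 holes -> [(0, 0), (0, 1), (0, 2), (0, 3), (0, 4), (0, 5), (0, 6), (0, 7), (1, 0), (1, 1), (1, 2), (1, 3), (1, 4), (1, 5), (1, 6), (1, 7), (2, 0), (2, 1), (2, 2), (2, 3), (2, 4), (2, 5), (2, 6), (2, 7), (3, 0), (3, 1), (3, 2), (3, 3), (3, 4), (3, 5), (3, 6), (3, 7), (4, 0), (4, 1), (4, 2), (4, 3), (4, 4), (4, 5), (4, 6), (4, 7), (5, 0), (5, 1), (5, 2), (5, 3), (5, 4), (5, 5), (5, 6), (5, 7), (6, 0), (6, 1), (6, 2), (6, 3), (6, 4), (6, 5), (6, 6), (6, 7), (7, 0), (7, 1), (7, 2), (7, 3), (7, 4), (7, 5), (7, 6), (7, 7)]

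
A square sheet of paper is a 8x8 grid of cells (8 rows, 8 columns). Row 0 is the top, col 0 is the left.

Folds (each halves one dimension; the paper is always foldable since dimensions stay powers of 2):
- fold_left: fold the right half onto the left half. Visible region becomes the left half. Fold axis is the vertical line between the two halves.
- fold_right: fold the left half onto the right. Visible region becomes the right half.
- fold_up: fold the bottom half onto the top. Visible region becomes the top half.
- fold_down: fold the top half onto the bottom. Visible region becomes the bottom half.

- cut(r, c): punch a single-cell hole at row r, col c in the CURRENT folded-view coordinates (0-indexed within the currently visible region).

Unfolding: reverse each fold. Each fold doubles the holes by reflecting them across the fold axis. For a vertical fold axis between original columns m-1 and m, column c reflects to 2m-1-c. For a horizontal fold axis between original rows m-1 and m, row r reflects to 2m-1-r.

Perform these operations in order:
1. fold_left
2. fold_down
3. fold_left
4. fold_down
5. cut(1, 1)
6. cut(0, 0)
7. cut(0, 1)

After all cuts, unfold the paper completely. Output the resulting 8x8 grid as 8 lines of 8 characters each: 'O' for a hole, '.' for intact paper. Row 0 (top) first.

Answer: .OO..OO.
OOOOOOOO
OOOOOOOO
.OO..OO.
.OO..OO.
OOOOOOOO
OOOOOOOO
.OO..OO.

Derivation:
Op 1 fold_left: fold axis v@4; visible region now rows[0,8) x cols[0,4) = 8x4
Op 2 fold_down: fold axis h@4; visible region now rows[4,8) x cols[0,4) = 4x4
Op 3 fold_left: fold axis v@2; visible region now rows[4,8) x cols[0,2) = 4x2
Op 4 fold_down: fold axis h@6; visible region now rows[6,8) x cols[0,2) = 2x2
Op 5 cut(1, 1): punch at orig (7,1); cuts so far [(7, 1)]; region rows[6,8) x cols[0,2) = 2x2
Op 6 cut(0, 0): punch at orig (6,0); cuts so far [(6, 0), (7, 1)]; region rows[6,8) x cols[0,2) = 2x2
Op 7 cut(0, 1): punch at orig (6,1); cuts so far [(6, 0), (6, 1), (7, 1)]; region rows[6,8) x cols[0,2) = 2x2
Unfold 1 (reflect across h@6): 6 holes -> [(4, 1), (5, 0), (5, 1), (6, 0), (6, 1), (7, 1)]
Unfold 2 (reflect across v@2): 12 holes -> [(4, 1), (4, 2), (5, 0), (5, 1), (5, 2), (5, 3), (6, 0), (6, 1), (6, 2), (6, 3), (7, 1), (7, 2)]
Unfold 3 (reflect across h@4): 24 holes -> [(0, 1), (0, 2), (1, 0), (1, 1), (1, 2), (1, 3), (2, 0), (2, 1), (2, 2), (2, 3), (3, 1), (3, 2), (4, 1), (4, 2), (5, 0), (5, 1), (5, 2), (5, 3), (6, 0), (6, 1), (6, 2), (6, 3), (7, 1), (7, 2)]
Unfold 4 (reflect across v@4): 48 holes -> [(0, 1), (0, 2), (0, 5), (0, 6), (1, 0), (1, 1), (1, 2), (1, 3), (1, 4), (1, 5), (1, 6), (1, 7), (2, 0), (2, 1), (2, 2), (2, 3), (2, 4), (2, 5), (2, 6), (2, 7), (3, 1), (3, 2), (3, 5), (3, 6), (4, 1), (4, 2), (4, 5), (4, 6), (5, 0), (5, 1), (5, 2), (5, 3), (5, 4), (5, 5), (5, 6), (5, 7), (6, 0), (6, 1), (6, 2), (6, 3), (6, 4), (6, 5), (6, 6), (6, 7), (7, 1), (7, 2), (7, 5), (7, 6)]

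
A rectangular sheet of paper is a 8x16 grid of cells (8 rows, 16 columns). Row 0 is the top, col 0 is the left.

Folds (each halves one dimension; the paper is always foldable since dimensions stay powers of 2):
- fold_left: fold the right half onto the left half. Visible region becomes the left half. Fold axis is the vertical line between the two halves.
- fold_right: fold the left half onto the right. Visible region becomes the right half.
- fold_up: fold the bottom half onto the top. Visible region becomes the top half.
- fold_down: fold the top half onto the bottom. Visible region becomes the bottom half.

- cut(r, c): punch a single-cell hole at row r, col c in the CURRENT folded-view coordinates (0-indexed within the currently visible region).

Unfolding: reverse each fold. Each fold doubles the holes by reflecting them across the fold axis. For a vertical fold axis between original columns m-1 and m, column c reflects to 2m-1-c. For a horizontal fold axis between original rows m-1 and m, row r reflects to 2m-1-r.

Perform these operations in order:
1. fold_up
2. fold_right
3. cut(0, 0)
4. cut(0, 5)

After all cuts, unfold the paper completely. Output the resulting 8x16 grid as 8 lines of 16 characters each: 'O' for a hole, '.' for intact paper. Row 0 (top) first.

Answer: ..O....OO....O..
................
................
................
................
................
................
..O....OO....O..

Derivation:
Op 1 fold_up: fold axis h@4; visible region now rows[0,4) x cols[0,16) = 4x16
Op 2 fold_right: fold axis v@8; visible region now rows[0,4) x cols[8,16) = 4x8
Op 3 cut(0, 0): punch at orig (0,8); cuts so far [(0, 8)]; region rows[0,4) x cols[8,16) = 4x8
Op 4 cut(0, 5): punch at orig (0,13); cuts so far [(0, 8), (0, 13)]; region rows[0,4) x cols[8,16) = 4x8
Unfold 1 (reflect across v@8): 4 holes -> [(0, 2), (0, 7), (0, 8), (0, 13)]
Unfold 2 (reflect across h@4): 8 holes -> [(0, 2), (0, 7), (0, 8), (0, 13), (7, 2), (7, 7), (7, 8), (7, 13)]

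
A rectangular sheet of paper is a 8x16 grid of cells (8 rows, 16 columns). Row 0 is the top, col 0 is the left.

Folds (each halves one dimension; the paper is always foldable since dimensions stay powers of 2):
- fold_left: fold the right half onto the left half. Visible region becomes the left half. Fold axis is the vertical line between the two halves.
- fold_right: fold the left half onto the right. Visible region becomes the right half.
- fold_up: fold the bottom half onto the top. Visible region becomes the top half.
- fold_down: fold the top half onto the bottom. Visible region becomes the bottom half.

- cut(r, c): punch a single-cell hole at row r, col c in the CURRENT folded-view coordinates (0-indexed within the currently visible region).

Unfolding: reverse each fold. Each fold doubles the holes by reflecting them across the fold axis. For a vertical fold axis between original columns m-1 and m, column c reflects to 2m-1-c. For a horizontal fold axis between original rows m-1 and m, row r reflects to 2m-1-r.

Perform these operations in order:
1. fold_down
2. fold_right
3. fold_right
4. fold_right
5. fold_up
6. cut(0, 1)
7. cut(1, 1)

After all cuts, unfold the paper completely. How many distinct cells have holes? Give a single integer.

Answer: 64

Derivation:
Op 1 fold_down: fold axis h@4; visible region now rows[4,8) x cols[0,16) = 4x16
Op 2 fold_right: fold axis v@8; visible region now rows[4,8) x cols[8,16) = 4x8
Op 3 fold_right: fold axis v@12; visible region now rows[4,8) x cols[12,16) = 4x4
Op 4 fold_right: fold axis v@14; visible region now rows[4,8) x cols[14,16) = 4x2
Op 5 fold_up: fold axis h@6; visible region now rows[4,6) x cols[14,16) = 2x2
Op 6 cut(0, 1): punch at orig (4,15); cuts so far [(4, 15)]; region rows[4,6) x cols[14,16) = 2x2
Op 7 cut(1, 1): punch at orig (5,15); cuts so far [(4, 15), (5, 15)]; region rows[4,6) x cols[14,16) = 2x2
Unfold 1 (reflect across h@6): 4 holes -> [(4, 15), (5, 15), (6, 15), (7, 15)]
Unfold 2 (reflect across v@14): 8 holes -> [(4, 12), (4, 15), (5, 12), (5, 15), (6, 12), (6, 15), (7, 12), (7, 15)]
Unfold 3 (reflect across v@12): 16 holes -> [(4, 8), (4, 11), (4, 12), (4, 15), (5, 8), (5, 11), (5, 12), (5, 15), (6, 8), (6, 11), (6, 12), (6, 15), (7, 8), (7, 11), (7, 12), (7, 15)]
Unfold 4 (reflect across v@8): 32 holes -> [(4, 0), (4, 3), (4, 4), (4, 7), (4, 8), (4, 11), (4, 12), (4, 15), (5, 0), (5, 3), (5, 4), (5, 7), (5, 8), (5, 11), (5, 12), (5, 15), (6, 0), (6, 3), (6, 4), (6, 7), (6, 8), (6, 11), (6, 12), (6, 15), (7, 0), (7, 3), (7, 4), (7, 7), (7, 8), (7, 11), (7, 12), (7, 15)]
Unfold 5 (reflect across h@4): 64 holes -> [(0, 0), (0, 3), (0, 4), (0, 7), (0, 8), (0, 11), (0, 12), (0, 15), (1, 0), (1, 3), (1, 4), (1, 7), (1, 8), (1, 11), (1, 12), (1, 15), (2, 0), (2, 3), (2, 4), (2, 7), (2, 8), (2, 11), (2, 12), (2, 15), (3, 0), (3, 3), (3, 4), (3, 7), (3, 8), (3, 11), (3, 12), (3, 15), (4, 0), (4, 3), (4, 4), (4, 7), (4, 8), (4, 11), (4, 12), (4, 15), (5, 0), (5, 3), (5, 4), (5, 7), (5, 8), (5, 11), (5, 12), (5, 15), (6, 0), (6, 3), (6, 4), (6, 7), (6, 8), (6, 11), (6, 12), (6, 15), (7, 0), (7, 3), (7, 4), (7, 7), (7, 8), (7, 11), (7, 12), (7, 15)]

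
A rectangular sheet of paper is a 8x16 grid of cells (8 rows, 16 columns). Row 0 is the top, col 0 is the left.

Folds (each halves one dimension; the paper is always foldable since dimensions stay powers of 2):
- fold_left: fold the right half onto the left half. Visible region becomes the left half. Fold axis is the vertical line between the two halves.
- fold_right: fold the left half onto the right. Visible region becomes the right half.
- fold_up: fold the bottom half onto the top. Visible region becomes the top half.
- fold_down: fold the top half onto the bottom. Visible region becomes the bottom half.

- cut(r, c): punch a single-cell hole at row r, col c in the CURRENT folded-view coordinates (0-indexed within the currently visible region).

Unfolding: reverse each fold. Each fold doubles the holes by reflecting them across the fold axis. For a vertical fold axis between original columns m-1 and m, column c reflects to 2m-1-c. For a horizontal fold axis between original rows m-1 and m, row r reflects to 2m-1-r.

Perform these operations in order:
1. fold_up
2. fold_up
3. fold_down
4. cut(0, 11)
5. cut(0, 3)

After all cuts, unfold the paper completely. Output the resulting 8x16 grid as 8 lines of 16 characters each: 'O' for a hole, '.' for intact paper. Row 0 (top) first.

Answer: ...O.......O....
...O.......O....
...O.......O....
...O.......O....
...O.......O....
...O.......O....
...O.......O....
...O.......O....

Derivation:
Op 1 fold_up: fold axis h@4; visible region now rows[0,4) x cols[0,16) = 4x16
Op 2 fold_up: fold axis h@2; visible region now rows[0,2) x cols[0,16) = 2x16
Op 3 fold_down: fold axis h@1; visible region now rows[1,2) x cols[0,16) = 1x16
Op 4 cut(0, 11): punch at orig (1,11); cuts so far [(1, 11)]; region rows[1,2) x cols[0,16) = 1x16
Op 5 cut(0, 3): punch at orig (1,3); cuts so far [(1, 3), (1, 11)]; region rows[1,2) x cols[0,16) = 1x16
Unfold 1 (reflect across h@1): 4 holes -> [(0, 3), (0, 11), (1, 3), (1, 11)]
Unfold 2 (reflect across h@2): 8 holes -> [(0, 3), (0, 11), (1, 3), (1, 11), (2, 3), (2, 11), (3, 3), (3, 11)]
Unfold 3 (reflect across h@4): 16 holes -> [(0, 3), (0, 11), (1, 3), (1, 11), (2, 3), (2, 11), (3, 3), (3, 11), (4, 3), (4, 11), (5, 3), (5, 11), (6, 3), (6, 11), (7, 3), (7, 11)]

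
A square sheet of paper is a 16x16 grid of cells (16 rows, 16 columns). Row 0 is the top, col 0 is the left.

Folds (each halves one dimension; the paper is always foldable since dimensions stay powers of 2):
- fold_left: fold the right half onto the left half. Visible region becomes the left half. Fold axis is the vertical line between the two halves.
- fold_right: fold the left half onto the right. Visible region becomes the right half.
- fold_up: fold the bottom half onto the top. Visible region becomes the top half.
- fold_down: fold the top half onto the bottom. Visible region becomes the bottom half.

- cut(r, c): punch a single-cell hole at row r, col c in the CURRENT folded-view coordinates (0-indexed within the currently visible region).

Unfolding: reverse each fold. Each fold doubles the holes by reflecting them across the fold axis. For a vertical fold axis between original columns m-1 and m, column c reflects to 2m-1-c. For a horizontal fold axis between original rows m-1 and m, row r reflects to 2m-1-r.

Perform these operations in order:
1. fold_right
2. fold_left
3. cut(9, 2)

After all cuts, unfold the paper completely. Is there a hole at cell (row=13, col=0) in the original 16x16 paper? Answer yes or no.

Answer: no

Derivation:
Op 1 fold_right: fold axis v@8; visible region now rows[0,16) x cols[8,16) = 16x8
Op 2 fold_left: fold axis v@12; visible region now rows[0,16) x cols[8,12) = 16x4
Op 3 cut(9, 2): punch at orig (9,10); cuts so far [(9, 10)]; region rows[0,16) x cols[8,12) = 16x4
Unfold 1 (reflect across v@12): 2 holes -> [(9, 10), (9, 13)]
Unfold 2 (reflect across v@8): 4 holes -> [(9, 2), (9, 5), (9, 10), (9, 13)]
Holes: [(9, 2), (9, 5), (9, 10), (9, 13)]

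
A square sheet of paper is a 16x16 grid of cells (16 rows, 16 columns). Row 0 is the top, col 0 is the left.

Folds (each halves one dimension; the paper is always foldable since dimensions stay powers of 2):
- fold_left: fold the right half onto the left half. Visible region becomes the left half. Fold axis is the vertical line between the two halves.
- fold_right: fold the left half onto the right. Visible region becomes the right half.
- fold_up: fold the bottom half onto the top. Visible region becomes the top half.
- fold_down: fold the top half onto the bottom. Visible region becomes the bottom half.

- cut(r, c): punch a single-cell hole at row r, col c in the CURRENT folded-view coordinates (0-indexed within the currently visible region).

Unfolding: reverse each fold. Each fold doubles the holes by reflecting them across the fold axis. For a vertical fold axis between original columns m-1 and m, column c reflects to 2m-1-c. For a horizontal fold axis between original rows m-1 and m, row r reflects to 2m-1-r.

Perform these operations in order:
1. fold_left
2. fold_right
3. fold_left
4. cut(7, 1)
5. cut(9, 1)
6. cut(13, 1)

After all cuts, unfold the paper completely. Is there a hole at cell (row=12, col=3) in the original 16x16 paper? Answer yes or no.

Answer: no

Derivation:
Op 1 fold_left: fold axis v@8; visible region now rows[0,16) x cols[0,8) = 16x8
Op 2 fold_right: fold axis v@4; visible region now rows[0,16) x cols[4,8) = 16x4
Op 3 fold_left: fold axis v@6; visible region now rows[0,16) x cols[4,6) = 16x2
Op 4 cut(7, 1): punch at orig (7,5); cuts so far [(7, 5)]; region rows[0,16) x cols[4,6) = 16x2
Op 5 cut(9, 1): punch at orig (9,5); cuts so far [(7, 5), (9, 5)]; region rows[0,16) x cols[4,6) = 16x2
Op 6 cut(13, 1): punch at orig (13,5); cuts so far [(7, 5), (9, 5), (13, 5)]; region rows[0,16) x cols[4,6) = 16x2
Unfold 1 (reflect across v@6): 6 holes -> [(7, 5), (7, 6), (9, 5), (9, 6), (13, 5), (13, 6)]
Unfold 2 (reflect across v@4): 12 holes -> [(7, 1), (7, 2), (7, 5), (7, 6), (9, 1), (9, 2), (9, 5), (9, 6), (13, 1), (13, 2), (13, 5), (13, 6)]
Unfold 3 (reflect across v@8): 24 holes -> [(7, 1), (7, 2), (7, 5), (7, 6), (7, 9), (7, 10), (7, 13), (7, 14), (9, 1), (9, 2), (9, 5), (9, 6), (9, 9), (9, 10), (9, 13), (9, 14), (13, 1), (13, 2), (13, 5), (13, 6), (13, 9), (13, 10), (13, 13), (13, 14)]
Holes: [(7, 1), (7, 2), (7, 5), (7, 6), (7, 9), (7, 10), (7, 13), (7, 14), (9, 1), (9, 2), (9, 5), (9, 6), (9, 9), (9, 10), (9, 13), (9, 14), (13, 1), (13, 2), (13, 5), (13, 6), (13, 9), (13, 10), (13, 13), (13, 14)]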